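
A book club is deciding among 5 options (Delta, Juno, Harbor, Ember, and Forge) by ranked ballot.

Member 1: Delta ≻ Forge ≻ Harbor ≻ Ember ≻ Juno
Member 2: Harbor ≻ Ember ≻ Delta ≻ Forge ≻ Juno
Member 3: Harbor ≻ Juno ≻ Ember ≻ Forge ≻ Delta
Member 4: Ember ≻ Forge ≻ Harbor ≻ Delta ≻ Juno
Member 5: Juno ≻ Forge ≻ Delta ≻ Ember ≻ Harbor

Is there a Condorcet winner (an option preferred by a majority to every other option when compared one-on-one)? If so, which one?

Head-to-head results (5 voters total):
Delta vs Juno: Delta wins 3–2.
Delta vs Harbor: Harbor wins 3–2.
Delta vs Ember: Ember wins 3–2.
Delta vs Forge: Forge wins 3–2.
Juno vs Harbor: Harbor wins 4–1.
Juno vs Ember: Ember wins 3–2.
Juno vs Forge: Forge wins 3–2.
Harbor vs Ember: Harbor wins 3–2.
Harbor vs Forge: Forge wins 3–2.
Ember vs Forge: Ember wins 3–2.
No candidate beats all others: Harbor beats Ember beats Forge beats Harbor, a majority cycle.

None — there is no Condorcet winner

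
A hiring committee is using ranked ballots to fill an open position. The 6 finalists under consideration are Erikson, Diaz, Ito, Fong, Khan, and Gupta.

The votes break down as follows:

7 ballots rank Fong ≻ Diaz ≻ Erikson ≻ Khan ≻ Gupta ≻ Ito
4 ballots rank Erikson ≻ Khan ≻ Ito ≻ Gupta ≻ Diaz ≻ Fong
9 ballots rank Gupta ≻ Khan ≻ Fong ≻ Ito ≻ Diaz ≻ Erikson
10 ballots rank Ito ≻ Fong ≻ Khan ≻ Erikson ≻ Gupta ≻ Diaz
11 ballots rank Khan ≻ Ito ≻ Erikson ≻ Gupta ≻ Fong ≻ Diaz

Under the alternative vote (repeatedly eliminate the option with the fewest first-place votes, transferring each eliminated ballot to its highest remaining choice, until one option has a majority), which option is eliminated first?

Diaz

Round 1: Khan 11, Ito 10, Gupta 9, Fong 7, Erikson 4, Diaz 0. Diaz has the fewest and is eliminated.
Round 2: Khan 11, Ito 10, Gupta 9, Fong 7, Erikson 4. Erikson has the fewest and is eliminated.
Round 3: Khan 15, Ito 10, Gupta 9, Fong 7. Fong has the fewest and is eliminated.
Round 4: Khan 22, Ito 10, Gupta 9. Khan has a majority.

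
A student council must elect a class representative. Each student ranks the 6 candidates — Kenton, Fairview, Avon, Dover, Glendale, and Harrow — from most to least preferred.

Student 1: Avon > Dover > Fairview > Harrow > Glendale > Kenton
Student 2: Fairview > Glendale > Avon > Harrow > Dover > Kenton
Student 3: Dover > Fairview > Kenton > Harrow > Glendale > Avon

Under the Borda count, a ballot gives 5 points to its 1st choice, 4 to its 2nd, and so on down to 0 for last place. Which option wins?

Borda scores:
  Kenton: 0 + 0 + 3 = 3
  Fairview: 3 + 5 + 4 = 12
  Avon: 5 + 3 + 0 = 8
  Dover: 4 + 1 + 5 = 10
  Glendale: 1 + 4 + 1 = 6
  Harrow: 2 + 2 + 2 = 6
Fairview has the highest total.

Fairview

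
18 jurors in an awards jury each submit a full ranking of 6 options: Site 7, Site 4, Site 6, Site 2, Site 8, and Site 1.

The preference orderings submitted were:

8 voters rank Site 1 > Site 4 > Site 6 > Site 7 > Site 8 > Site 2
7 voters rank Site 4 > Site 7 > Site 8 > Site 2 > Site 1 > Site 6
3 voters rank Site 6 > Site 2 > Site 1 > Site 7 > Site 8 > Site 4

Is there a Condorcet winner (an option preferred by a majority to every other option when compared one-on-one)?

Head-to-head results (18 voters total):
Site 7 vs Site 4: Site 4 wins 15–3.
Site 7 vs Site 6: Site 6 wins 11–7.
Site 7 vs Site 2: Site 7 wins 15–3.
Site 7 vs Site 8: Site 7 wins 18–0.
Site 7 vs Site 1: Site 1 wins 11–7.
Site 4 vs Site 6: Site 4 wins 15–3.
Site 4 vs Site 2: Site 4 wins 15–3.
Site 4 vs Site 8: Site 4 wins 15–3.
Site 4 vs Site 1: Site 1 wins 11–7.
Site 6 vs Site 2: Site 6 wins 11–7.
Site 6 vs Site 8: Site 6 wins 11–7.
Site 6 vs Site 1: Site 1 wins 15–3.
Site 2 vs Site 8: Site 8 wins 15–3.
Site 2 vs Site 1: Site 2 wins 10–8.
Site 8 vs Site 1: Site 1 wins 11–7.
No candidate beats all others: Site 7 beats Site 2 beats Site 1 beats Site 7, a majority cycle.

No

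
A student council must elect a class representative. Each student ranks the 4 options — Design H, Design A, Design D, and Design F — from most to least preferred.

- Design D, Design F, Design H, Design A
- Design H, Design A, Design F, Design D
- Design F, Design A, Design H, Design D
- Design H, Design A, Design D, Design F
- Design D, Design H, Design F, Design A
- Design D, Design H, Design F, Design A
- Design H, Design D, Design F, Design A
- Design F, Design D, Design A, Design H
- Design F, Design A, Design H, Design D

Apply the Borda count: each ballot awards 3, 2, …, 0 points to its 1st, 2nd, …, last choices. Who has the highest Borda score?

Design H

Borda scores:
  Design H: 1 + 3 + 1 + 3 + 2 + 2 + 3 + 0 + 1 = 16
  Design A: 0 + 2 + 2 + 2 + 0 + 0 + 0 + 1 + 2 = 9
  Design D: 3 + 0 + 0 + 1 + 3 + 3 + 2 + 2 + 0 = 14
  Design F: 2 + 1 + 3 + 0 + 1 + 1 + 1 + 3 + 3 = 15
Design H has the highest total.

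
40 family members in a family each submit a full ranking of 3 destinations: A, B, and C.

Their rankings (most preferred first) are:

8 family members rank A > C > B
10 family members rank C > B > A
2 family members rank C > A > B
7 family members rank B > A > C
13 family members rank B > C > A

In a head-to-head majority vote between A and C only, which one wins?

C

Ballots ranking A above C: 8+7 = 15.
Ballots ranking C above A: 10+2+13 = 25.
C wins the head-to-head, 25–15.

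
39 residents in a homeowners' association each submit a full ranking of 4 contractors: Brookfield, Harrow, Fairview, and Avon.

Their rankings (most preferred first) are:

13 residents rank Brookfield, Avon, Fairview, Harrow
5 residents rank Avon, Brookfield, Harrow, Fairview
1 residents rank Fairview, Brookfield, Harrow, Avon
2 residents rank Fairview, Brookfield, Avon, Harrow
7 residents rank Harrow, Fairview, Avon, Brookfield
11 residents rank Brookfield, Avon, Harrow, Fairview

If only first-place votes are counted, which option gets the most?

Brookfield

First-place vote totals:
  Brookfield: 24
  Harrow: 7
  Fairview: 3
  Avon: 5
Brookfield has the most first-place votes.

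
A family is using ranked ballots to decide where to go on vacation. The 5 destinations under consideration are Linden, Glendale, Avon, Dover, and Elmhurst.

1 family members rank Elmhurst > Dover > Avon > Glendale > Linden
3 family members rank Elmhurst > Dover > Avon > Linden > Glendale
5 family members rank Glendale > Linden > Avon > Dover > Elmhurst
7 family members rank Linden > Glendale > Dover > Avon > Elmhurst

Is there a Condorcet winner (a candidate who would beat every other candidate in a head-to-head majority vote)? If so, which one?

Head-to-head results (16 voters total):
Linden vs Glendale: Linden wins 10–6.
Linden vs Avon: Linden wins 12–4.
Linden vs Dover: Linden wins 12–4.
Linden vs Elmhurst: Linden wins 12–4.
Glendale vs Avon: Glendale wins 12–4.
Glendale vs Dover: Glendale wins 12–4.
Glendale vs Elmhurst: Glendale wins 12–4.
Avon vs Dover: Dover wins 11–5.
Avon vs Elmhurst: Avon wins 12–4.
Dover vs Elmhurst: Dover wins 12–4.
Linden beats each rival — Glendale (10–6), Avon (12–4), Dover (12–4), Elmhurst (12–4) — so Linden is the Condorcet winner.

Linden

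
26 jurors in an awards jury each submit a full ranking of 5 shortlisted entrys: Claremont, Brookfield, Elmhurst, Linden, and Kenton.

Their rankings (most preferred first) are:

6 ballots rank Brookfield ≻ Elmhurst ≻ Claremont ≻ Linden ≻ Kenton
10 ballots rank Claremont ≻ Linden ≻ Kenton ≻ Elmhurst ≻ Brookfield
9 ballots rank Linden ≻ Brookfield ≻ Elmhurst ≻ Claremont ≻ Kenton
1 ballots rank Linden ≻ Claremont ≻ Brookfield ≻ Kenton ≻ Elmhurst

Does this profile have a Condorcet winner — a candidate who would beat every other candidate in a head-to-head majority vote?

Head-to-head results (26 voters total):
Claremont vs Brookfield: Brookfield wins 15–11.
Claremont vs Elmhurst: Elmhurst wins 15–11.
Claremont vs Linden: Claremont wins 16–10.
Claremont vs Kenton: Claremont wins 26–0.
Brookfield vs Elmhurst: Brookfield wins 16–10.
Brookfield vs Linden: Linden wins 20–6.
Brookfield vs Kenton: Brookfield wins 16–10.
Elmhurst vs Linden: Linden wins 20–6.
Elmhurst vs Kenton: Elmhurst wins 15–11.
Linden vs Kenton: Linden wins 26–0.
No candidate beats all others: Claremont beats Linden beats Brookfield beats Claremont, a majority cycle.

No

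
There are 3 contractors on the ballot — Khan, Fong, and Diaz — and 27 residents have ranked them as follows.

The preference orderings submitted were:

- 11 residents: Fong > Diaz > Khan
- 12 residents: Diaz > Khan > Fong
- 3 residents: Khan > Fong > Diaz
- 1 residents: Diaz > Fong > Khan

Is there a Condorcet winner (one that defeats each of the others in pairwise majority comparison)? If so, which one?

No Condorcet winner

Head-to-head results (27 voters total):
Khan vs Fong: Khan wins 15–12.
Khan vs Diaz: Diaz wins 24–3.
Fong vs Diaz: Fong wins 14–13.
No candidate beats all others: Khan beats Fong beats Diaz beats Khan, a majority cycle.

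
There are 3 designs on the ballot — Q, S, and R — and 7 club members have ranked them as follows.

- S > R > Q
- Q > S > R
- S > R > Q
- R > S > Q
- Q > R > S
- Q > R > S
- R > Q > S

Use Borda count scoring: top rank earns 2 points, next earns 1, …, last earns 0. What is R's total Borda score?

8

Borda scores:
  Q: 0 + 2 + 0 + 0 + 2 + 2 + 1 = 7
  S: 2 + 1 + 2 + 1 + 0 + 0 + 0 = 6
  R: 1 + 0 + 1 + 2 + 1 + 1 + 2 = 8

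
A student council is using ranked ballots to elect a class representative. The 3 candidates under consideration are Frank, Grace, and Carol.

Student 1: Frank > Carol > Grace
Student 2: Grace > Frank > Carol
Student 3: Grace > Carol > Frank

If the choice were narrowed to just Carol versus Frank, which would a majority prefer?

Frank

Ballots ranking Carol above Frank: 1.
Ballots ranking Frank above Carol: 2.
Frank wins the head-to-head, 2–1.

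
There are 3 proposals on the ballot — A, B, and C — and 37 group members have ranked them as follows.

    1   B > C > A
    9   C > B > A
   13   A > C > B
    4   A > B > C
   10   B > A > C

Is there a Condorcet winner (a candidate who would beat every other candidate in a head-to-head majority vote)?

No

Head-to-head results (37 voters total):
A vs B: B wins 20–17.
A vs C: A wins 27–10.
B vs C: C wins 22–15.
No candidate beats all others: A beats C beats B beats A, a majority cycle.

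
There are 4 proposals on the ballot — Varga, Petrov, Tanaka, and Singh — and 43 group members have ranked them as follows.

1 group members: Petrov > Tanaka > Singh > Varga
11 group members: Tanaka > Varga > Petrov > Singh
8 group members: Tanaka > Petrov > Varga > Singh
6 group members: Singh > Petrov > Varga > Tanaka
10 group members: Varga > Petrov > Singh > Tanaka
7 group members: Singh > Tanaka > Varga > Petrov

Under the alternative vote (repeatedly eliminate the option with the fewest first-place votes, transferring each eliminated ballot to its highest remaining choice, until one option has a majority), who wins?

Round 1: Tanaka 19, Singh 13, Varga 10, Petrov 1. Petrov has the fewest and is eliminated.
Round 2: Tanaka 20, Singh 13, Varga 10. Varga has the fewest and is eliminated.
Round 3: Singh 23, Tanaka 20. Singh has a majority.

Singh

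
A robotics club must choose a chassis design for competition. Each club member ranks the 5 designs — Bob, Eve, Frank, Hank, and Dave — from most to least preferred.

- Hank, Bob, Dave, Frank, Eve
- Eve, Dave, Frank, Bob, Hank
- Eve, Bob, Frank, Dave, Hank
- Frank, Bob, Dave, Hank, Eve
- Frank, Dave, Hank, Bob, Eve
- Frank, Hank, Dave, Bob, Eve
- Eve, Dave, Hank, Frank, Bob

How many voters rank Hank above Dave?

2

Ballots ranking Hank above Dave: 2.
Ballots ranking Dave above Hank: 5.
So 2 of 7 voters prefer Hank to Dave.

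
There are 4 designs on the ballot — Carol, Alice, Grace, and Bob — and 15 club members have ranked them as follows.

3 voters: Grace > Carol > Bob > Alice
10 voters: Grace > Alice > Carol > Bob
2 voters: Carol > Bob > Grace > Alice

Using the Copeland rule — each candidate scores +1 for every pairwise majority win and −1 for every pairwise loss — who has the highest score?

Pairwise results:
  Carol vs Alice: Alice wins 10–5.
  Carol vs Grace: Grace wins 13–2.
  Carol vs Bob: Carol wins 15–0.
  Alice vs Grace: Grace wins 15–0.
  Alice vs Bob: Alice wins 10–5.
  Grace vs Bob: Grace wins 13–2.
Copeland scores (wins − losses):
  Carol: 1 − 2 = -1
  Alice: 2 − 1 = 1
  Grace: 3 − 0 = 3
  Bob: 0 − 3 = -3
Grace has the best Copeland score.

Grace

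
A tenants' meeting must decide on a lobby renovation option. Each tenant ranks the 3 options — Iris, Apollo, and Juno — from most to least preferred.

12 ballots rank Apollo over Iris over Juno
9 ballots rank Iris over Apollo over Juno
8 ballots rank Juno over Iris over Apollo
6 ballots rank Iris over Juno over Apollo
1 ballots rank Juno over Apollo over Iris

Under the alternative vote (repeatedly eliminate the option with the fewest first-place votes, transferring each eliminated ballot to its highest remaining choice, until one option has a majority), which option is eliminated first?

Juno

Round 1: Iris 15, Apollo 12, Juno 9. Juno has the fewest and is eliminated.
Round 2: Iris 23, Apollo 13. Iris has a majority.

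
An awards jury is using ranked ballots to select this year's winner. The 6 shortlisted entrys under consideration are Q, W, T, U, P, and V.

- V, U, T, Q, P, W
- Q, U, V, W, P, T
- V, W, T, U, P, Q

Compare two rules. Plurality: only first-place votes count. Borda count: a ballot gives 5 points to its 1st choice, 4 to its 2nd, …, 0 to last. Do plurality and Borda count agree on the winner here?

Plurality first-place counts: Q 1, W 0, T 0, U 0, P 0, V 2 → V.
Borda totals: Q 7, W 6, T 6, U 10, P 3, V 13 → V.
The two rules agree on V.

Yes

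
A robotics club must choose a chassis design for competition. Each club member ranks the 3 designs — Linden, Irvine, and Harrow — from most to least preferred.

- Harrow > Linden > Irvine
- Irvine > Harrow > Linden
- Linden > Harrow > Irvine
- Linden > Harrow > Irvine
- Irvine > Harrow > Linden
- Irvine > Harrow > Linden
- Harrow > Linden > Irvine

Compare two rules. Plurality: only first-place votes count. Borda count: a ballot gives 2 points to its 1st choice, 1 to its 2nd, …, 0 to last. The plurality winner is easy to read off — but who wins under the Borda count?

Harrow

Plurality first-place counts: Linden 2, Irvine 3, Harrow 2 → Irvine.
Borda totals: Linden 6, Irvine 6, Harrow 9 → Harrow.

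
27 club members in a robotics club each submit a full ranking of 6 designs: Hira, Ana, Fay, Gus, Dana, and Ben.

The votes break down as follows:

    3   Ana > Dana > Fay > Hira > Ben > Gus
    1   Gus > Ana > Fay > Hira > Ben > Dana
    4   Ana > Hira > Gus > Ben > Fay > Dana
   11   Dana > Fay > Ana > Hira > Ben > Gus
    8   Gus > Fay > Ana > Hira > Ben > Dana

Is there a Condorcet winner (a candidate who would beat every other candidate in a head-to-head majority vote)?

Head-to-head results (27 voters total):
Hira vs Ana: Ana wins 27–0.
Hira vs Fay: Fay wins 23–4.
Hira vs Gus: Hira wins 18–9.
Hira vs Dana: Dana wins 14–13.
Hira vs Ben: Hira wins 27–0.
Ana vs Fay: Fay wins 19–8.
Ana vs Gus: Ana wins 18–9.
Ana vs Dana: Ana wins 16–11.
Ana vs Ben: Ana wins 27–0.
Fay vs Gus: Fay wins 14–13.
Fay vs Dana: Dana wins 14–13.
Fay vs Ben: Fay wins 23–4.
Gus vs Dana: Dana wins 14–13.
Gus vs Ben: Ben wins 14–13.
Dana vs Ben: Dana wins 14–13.
No candidate beats all others: Ana beats Dana beats Fay beats Ana, a majority cycle.

No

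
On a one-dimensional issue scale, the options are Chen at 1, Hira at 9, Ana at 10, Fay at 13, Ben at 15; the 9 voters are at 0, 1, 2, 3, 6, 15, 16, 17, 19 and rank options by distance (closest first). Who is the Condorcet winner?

With single-peaked preferences on a line, the Condorcet winner is the candidate closest to the median voter.
The median voter (position 6) is closest to Hira at 9.
Check: Hira vs Chen — voters closer to Hira: 5 of 9.

Hira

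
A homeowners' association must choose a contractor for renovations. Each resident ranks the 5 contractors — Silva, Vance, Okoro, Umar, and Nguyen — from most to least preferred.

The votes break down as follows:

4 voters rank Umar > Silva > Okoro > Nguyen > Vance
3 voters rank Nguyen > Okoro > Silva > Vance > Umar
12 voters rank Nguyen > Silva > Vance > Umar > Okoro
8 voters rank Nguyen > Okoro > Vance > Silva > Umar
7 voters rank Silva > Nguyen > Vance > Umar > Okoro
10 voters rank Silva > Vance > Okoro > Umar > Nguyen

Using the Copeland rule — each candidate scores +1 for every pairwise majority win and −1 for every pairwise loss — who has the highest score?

Nguyen

Pairwise results:
  Silva vs Vance: Silva wins 36–8.
  Silva vs Okoro: Silva wins 33–11.
  Silva vs Umar: Silva wins 40–4.
  Silva vs Nguyen: Nguyen wins 23–21.
  Vance vs Okoro: Vance wins 29–15.
  Vance vs Umar: Vance wins 40–4.
  Vance vs Nguyen: Nguyen wins 34–10.
  Okoro vs Umar: Umar wins 23–21.
  Okoro vs Nguyen: Nguyen wins 30–14.
  Umar vs Nguyen: Nguyen wins 30–14.
Copeland scores (wins − losses):
  Silva: 3 − 1 = 2
  Vance: 2 − 2 = 0
  Okoro: 0 − 4 = -4
  Umar: 1 − 3 = -2
  Nguyen: 4 − 0 = 4
Nguyen has the best Copeland score.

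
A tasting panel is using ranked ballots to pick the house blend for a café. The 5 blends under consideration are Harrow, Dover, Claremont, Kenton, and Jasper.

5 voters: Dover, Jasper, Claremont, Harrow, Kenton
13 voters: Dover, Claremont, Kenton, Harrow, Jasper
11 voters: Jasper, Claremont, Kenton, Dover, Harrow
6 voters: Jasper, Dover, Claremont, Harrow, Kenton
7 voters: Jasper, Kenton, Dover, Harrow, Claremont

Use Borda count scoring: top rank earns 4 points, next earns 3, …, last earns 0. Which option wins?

Dover

Borda scores:
  Harrow: 5·1 + 13·1 + 11·0 + 6·1 + 7·1 = 31
  Dover: 5·4 + 13·4 + 11·1 + 6·3 + 7·2 = 115
  Claremont: 5·2 + 13·3 + 11·3 + 6·2 + 7·0 = 94
  Kenton: 5·0 + 13·2 + 11·2 + 6·0 + 7·3 = 69
  Jasper: 5·3 + 13·0 + 11·4 + 6·4 + 7·4 = 111
Dover has the highest total.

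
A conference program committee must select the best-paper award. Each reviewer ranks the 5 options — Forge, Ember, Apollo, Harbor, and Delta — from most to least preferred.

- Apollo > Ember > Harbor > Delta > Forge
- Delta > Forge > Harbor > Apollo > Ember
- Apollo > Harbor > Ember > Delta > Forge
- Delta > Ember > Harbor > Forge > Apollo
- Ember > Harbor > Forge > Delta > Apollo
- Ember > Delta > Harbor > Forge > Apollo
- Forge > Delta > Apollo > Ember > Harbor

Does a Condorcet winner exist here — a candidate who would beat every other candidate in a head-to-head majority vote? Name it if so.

There is no Condorcet winner

Head-to-head results (7 voters total):
Forge vs Ember: Ember wins 5–2.
Forge vs Apollo: Forge wins 5–2.
Forge vs Harbor: Harbor wins 5–2.
Forge vs Delta: Delta wins 5–2.
Ember vs Apollo: Apollo wins 4–3.
Ember vs Harbor: Ember wins 5–2.
Ember vs Delta: Ember wins 4–3.
Apollo vs Harbor: Harbor wins 4–3.
Apollo vs Delta: Delta wins 5–2.
Harbor vs Delta: Delta wins 4–3.
No candidate beats all others: Forge beats Apollo beats Ember beats Forge, a majority cycle.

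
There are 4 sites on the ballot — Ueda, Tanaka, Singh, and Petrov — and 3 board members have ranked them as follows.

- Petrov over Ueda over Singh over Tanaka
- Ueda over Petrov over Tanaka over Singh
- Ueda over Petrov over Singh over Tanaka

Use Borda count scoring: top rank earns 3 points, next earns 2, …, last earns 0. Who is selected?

Borda scores:
  Ueda: 2 + 3 + 3 = 8
  Tanaka: 0 + 1 + 0 = 1
  Singh: 1 + 0 + 1 = 2
  Petrov: 3 + 2 + 2 = 7
Ueda has the highest total.

Ueda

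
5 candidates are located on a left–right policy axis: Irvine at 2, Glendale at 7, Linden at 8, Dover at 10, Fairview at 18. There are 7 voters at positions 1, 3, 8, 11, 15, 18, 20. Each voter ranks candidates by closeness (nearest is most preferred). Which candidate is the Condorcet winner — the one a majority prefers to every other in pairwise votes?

Dover

With single-peaked preferences on a line, the Condorcet winner is the candidate closest to the median voter.
The median voter (position 11) is closest to Dover at 10.
Check: Dover vs Linden — voters closer to Dover: 4 of 7.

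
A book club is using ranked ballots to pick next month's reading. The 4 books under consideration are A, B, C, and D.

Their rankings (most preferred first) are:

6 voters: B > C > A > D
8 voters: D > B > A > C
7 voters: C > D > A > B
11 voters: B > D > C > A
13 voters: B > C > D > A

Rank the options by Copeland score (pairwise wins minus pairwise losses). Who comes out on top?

B

Pairwise results:
  A vs B: B wins 38–7.
  A vs C: C wins 37–8.
  A vs D: D wins 39–6.
  B vs C: B wins 38–7.
  B vs D: B wins 30–15.
  C vs D: C wins 26–19.
Copeland scores (wins − losses):
  A: 0 − 3 = -3
  B: 3 − 0 = 3
  C: 2 − 1 = 1
  D: 1 − 2 = -1
B has the best Copeland score.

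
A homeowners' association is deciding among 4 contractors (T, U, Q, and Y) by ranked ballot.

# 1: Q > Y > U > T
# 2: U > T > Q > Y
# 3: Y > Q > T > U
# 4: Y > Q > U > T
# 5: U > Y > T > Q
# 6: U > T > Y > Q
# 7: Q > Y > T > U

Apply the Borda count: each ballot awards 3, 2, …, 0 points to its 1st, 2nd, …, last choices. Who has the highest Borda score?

Borda scores:
  T: 0 + 2 + 1 + 0 + 1 + 2 + 1 = 7
  U: 1 + 3 + 0 + 1 + 3 + 3 + 0 = 11
  Q: 3 + 1 + 2 + 2 + 0 + 0 + 3 = 11
  Y: 2 + 0 + 3 + 3 + 2 + 1 + 2 = 13
Y has the highest total.

Y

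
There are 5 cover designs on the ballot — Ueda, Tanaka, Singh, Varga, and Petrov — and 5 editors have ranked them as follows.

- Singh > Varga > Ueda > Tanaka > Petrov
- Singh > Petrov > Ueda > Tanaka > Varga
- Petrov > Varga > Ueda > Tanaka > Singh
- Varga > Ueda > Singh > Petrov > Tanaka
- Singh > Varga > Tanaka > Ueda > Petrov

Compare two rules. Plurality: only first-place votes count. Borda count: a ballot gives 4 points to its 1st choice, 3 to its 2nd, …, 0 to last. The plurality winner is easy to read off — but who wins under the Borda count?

Singh

Plurality first-place counts: Ueda 0, Tanaka 0, Singh 3, Varga 1, Petrov 1 → Singh.
Borda totals: Ueda 10, Tanaka 5, Singh 14, Varga 13, Petrov 8 → Singh.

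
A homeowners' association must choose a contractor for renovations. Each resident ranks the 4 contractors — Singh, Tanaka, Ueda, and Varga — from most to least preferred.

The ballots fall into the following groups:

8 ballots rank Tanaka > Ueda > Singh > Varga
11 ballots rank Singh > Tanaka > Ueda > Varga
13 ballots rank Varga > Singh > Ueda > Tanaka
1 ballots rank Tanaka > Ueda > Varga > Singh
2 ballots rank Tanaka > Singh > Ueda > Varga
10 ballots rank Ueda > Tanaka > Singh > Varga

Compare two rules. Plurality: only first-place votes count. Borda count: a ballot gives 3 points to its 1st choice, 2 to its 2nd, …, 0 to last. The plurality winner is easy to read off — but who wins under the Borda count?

Singh

Plurality first-place counts: Singh 11, Tanaka 11, Ueda 10, Varga 13 → Varga.
Borda totals: Singh 81, Tanaka 75, Ueda 74, Varga 40 → Singh.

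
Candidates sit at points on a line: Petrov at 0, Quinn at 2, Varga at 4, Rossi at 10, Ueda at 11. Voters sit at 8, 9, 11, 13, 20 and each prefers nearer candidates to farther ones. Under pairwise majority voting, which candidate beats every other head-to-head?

With single-peaked preferences on a line, the Condorcet winner is the candidate closest to the median voter.
The median voter (position 11) is closest to Ueda at 11.
Check: Ueda vs Quinn — voters closer to Ueda: 5 of 5.

Ueda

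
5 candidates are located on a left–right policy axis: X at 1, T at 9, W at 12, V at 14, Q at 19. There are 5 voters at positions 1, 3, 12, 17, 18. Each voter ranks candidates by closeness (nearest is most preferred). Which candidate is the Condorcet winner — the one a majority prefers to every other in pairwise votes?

With single-peaked preferences on a line, the Condorcet winner is the candidate closest to the median voter.
The median voter (position 12) is closest to W at 12.
Check: W vs V — voters closer to W: 3 of 5.

W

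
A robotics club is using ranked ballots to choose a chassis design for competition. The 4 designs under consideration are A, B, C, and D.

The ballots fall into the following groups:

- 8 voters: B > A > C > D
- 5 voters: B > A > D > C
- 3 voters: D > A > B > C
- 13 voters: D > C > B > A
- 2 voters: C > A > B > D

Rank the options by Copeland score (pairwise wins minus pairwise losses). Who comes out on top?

D

Pairwise results:
  A vs B: B wins 26–5.
  A vs C: A wins 16–15.
  A vs D: D wins 16–15.
  B vs C: B wins 16–15.
  B vs D: D wins 16–15.
  C vs D: D wins 21–10.
Copeland scores (wins − losses):
  A: 1 − 2 = -1
  B: 2 − 1 = 1
  C: 0 − 3 = -3
  D: 3 − 0 = 3
D has the best Copeland score.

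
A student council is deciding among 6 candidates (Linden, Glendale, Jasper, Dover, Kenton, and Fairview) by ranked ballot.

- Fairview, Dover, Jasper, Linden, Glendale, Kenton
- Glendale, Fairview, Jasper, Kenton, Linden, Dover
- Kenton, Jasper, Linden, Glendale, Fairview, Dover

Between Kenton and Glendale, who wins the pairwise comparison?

Ballots ranking Kenton above Glendale: 1.
Ballots ranking Glendale above Kenton: 2.
Glendale wins the head-to-head, 2–1.

Glendale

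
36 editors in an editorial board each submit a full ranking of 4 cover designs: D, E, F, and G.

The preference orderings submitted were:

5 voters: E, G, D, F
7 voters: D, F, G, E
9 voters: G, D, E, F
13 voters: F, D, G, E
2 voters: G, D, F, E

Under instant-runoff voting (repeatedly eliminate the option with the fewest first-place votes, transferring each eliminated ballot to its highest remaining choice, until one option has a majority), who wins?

F

Round 1: F 13, G 11, D 7, E 5. E has the fewest and is eliminated.
Round 2: G 16, F 13, D 7. D has the fewest and is eliminated.
Round 3: F 20, G 16. F has a majority.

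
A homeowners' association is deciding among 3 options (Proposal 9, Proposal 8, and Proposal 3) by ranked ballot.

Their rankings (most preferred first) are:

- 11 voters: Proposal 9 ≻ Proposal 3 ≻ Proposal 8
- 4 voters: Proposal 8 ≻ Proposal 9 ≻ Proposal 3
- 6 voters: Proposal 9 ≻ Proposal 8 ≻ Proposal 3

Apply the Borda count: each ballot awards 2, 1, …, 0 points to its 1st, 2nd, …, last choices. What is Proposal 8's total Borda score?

14

Borda scores:
  Proposal 9: 11·2 + 4·1 + 6·2 = 38
  Proposal 8: 11·0 + 4·2 + 6·1 = 14
  Proposal 3: 11·1 + 4·0 + 6·0 = 11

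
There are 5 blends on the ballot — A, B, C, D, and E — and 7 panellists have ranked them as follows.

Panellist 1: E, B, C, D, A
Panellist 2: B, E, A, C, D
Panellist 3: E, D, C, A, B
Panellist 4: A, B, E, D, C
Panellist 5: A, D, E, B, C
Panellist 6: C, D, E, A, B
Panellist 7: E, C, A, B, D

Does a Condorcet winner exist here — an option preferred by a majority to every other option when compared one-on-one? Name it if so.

Head-to-head results (7 voters total):
A vs B: A wins 5–2.
A vs C: C wins 4–3.
A vs D: A wins 4–3.
A vs E: E wins 5–2.
B vs C: B wins 4–3.
B vs D: B wins 4–3.
B vs E: E wins 5–2.
C vs D: C wins 4–3.
C vs E: E wins 6–1.
D vs E: E wins 5–2.
E beats each rival — A (5–2), B (5–2), C (6–1), D (5–2) — so E is the Condorcet winner.

E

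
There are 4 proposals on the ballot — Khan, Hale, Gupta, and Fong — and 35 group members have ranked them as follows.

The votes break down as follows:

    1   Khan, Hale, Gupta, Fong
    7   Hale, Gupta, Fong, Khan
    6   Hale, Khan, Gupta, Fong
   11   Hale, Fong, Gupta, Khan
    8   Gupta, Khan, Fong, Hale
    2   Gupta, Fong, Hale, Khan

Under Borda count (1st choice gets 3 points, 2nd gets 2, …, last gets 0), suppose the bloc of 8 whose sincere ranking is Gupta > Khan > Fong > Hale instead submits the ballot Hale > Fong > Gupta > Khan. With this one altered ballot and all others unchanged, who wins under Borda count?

Hale

Borda totals with the altered ballot: Khan 15, Hale 100, Gupta 46, Fong 49.
The winner is unchanged: still Hale.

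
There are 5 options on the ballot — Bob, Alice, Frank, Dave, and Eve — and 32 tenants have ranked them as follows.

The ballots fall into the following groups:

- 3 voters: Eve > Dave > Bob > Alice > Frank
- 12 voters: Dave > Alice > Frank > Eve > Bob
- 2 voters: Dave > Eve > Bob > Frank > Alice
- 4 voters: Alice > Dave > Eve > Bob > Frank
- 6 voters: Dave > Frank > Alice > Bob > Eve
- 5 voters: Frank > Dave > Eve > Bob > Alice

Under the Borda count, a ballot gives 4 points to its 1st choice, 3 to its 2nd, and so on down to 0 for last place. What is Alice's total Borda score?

Borda scores:
  Bob: 3·2 + 12·0 + 2·2 + 4·1 + 6·1 + 5·1 = 25
  Alice: 3·1 + 12·3 + 2·0 + 4·4 + 6·2 + 5·0 = 67
  Frank: 3·0 + 12·2 + 2·1 + 4·0 + 6·3 + 5·4 = 64
  Dave: 3·3 + 12·4 + 2·4 + 4·3 + 6·4 + 5·3 = 116
  Eve: 3·4 + 12·1 + 2·3 + 4·2 + 6·0 + 5·2 = 48

67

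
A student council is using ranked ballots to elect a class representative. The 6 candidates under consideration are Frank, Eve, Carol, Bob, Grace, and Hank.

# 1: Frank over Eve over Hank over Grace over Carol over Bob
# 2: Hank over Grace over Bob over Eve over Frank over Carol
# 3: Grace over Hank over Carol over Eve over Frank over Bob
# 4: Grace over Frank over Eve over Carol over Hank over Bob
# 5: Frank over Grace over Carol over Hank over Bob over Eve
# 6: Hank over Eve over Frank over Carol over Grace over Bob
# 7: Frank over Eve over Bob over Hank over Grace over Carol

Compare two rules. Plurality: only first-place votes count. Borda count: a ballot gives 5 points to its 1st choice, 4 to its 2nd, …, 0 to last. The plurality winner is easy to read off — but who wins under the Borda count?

Frank

Plurality first-place counts: Frank 3, Eve 0, Carol 0, Bob 0, Grace 2, Hank 2 → Frank.
Borda totals: Frank 24, Eve 19, Carol 11, Bob 7, Grace 22, Hank 22 → Frank.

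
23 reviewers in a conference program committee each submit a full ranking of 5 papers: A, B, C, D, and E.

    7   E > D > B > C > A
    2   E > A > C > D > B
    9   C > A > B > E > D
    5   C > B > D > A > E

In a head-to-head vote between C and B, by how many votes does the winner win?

Ballots ranking C above B: 2+9+5 = 16.
Ballots ranking B above C: 7.
C wins 16–7, a margin of 9.

9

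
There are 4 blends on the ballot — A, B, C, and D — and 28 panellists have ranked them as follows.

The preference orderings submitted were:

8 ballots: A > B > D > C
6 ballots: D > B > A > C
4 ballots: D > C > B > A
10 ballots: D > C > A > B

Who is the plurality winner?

D

First-place vote totals:
  A: 8
  B: 0
  C: 0
  D: 20
D has the most first-place votes.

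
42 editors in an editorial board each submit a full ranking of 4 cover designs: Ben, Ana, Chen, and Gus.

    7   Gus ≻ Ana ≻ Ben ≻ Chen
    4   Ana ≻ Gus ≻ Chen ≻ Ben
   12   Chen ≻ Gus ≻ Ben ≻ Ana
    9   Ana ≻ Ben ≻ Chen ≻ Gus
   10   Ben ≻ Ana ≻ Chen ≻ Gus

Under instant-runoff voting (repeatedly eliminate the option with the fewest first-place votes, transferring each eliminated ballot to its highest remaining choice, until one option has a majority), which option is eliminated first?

Round 1: Ana 13, Chen 12, Ben 10, Gus 7. Gus has the fewest and is eliminated.
Round 2: Ana 20, Chen 12, Ben 10. Ben has the fewest and is eliminated.
Round 3: Ana 30, Chen 12. Ana has a majority.

Gus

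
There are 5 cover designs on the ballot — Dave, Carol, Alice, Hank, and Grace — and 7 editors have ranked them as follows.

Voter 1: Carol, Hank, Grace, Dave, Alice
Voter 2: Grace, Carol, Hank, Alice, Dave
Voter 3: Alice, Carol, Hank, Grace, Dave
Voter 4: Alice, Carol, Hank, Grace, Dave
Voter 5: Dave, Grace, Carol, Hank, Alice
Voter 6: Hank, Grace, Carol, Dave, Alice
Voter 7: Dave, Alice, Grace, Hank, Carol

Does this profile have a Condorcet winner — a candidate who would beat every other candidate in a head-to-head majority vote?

No

Head-to-head results (7 voters total):
Dave vs Carol: Carol wins 5–2.
Dave vs Alice: Dave wins 4–3.
Dave vs Hank: Hank wins 5–2.
Dave vs Grace: Grace wins 5–2.
Carol vs Alice: Carol wins 4–3.
Carol vs Hank: Carol wins 5–2.
Carol vs Grace: Grace wins 4–3.
Alice vs Hank: Hank wins 4–3.
Alice vs Grace: Grace wins 4–3.
Hank vs Grace: Hank wins 4–3.
No candidate beats all others: Carol beats Hank beats Grace beats Carol, a majority cycle.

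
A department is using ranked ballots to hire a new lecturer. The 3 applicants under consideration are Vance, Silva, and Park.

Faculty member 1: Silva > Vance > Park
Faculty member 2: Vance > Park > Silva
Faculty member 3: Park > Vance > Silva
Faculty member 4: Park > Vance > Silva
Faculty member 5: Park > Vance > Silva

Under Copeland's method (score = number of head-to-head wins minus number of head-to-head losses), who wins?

Pairwise results:
  Vance vs Silva: Vance wins 4–1.
  Vance vs Park: Park wins 3–2.
  Silva vs Park: Park wins 4–1.
Copeland scores (wins − losses):
  Vance: 1 − 1 = 0
  Silva: 0 − 2 = -2
  Park: 2 − 0 = 2
Park has the best Copeland score.

Park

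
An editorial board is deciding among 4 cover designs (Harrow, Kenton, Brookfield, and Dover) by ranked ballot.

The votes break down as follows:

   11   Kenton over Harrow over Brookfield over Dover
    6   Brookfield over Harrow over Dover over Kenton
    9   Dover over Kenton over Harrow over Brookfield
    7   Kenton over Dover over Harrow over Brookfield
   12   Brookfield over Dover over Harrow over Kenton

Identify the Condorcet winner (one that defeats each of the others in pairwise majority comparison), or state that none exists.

None — there is no Condorcet winner

Head-to-head results (45 voters total):
Harrow vs Kenton: Kenton wins 27–18.
Harrow vs Brookfield: Harrow wins 27–18.
Harrow vs Dover: Dover wins 28–17.
Kenton vs Brookfield: Kenton wins 27–18.
Kenton vs Dover: Dover wins 27–18.
Brookfield vs Dover: Brookfield wins 29–16.
No candidate beats all others: Harrow beats Brookfield beats Dover beats Harrow, a majority cycle.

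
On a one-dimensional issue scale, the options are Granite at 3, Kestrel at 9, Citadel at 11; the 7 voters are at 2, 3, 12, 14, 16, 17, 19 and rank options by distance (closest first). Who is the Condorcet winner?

With single-peaked preferences on a line, the Condorcet winner is the candidate closest to the median voter.
The median voter (position 14) is closest to Citadel at 11.
Check: Citadel vs Granite — voters closer to Citadel: 5 of 7.

Citadel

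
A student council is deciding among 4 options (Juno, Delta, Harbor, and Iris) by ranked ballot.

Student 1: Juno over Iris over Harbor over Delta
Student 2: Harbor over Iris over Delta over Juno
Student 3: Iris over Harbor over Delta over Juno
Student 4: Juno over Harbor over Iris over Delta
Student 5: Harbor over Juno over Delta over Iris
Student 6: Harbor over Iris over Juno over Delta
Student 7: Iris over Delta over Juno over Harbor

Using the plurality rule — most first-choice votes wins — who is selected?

Harbor

First-place vote totals:
  Juno: 2
  Delta: 0
  Harbor: 3
  Iris: 2
Harbor has the most first-place votes.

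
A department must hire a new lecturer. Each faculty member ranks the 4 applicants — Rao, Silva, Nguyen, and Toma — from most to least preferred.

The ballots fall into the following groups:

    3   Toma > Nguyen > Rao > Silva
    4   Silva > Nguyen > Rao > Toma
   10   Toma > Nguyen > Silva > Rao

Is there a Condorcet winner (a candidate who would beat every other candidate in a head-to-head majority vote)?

Yes

Head-to-head results (17 voters total):
Rao vs Silva: Silva wins 14–3.
Rao vs Nguyen: Nguyen wins 17–0.
Rao vs Toma: Toma wins 13–4.
Silva vs Nguyen: Nguyen wins 13–4.
Silva vs Toma: Toma wins 13–4.
Nguyen vs Toma: Toma wins 13–4.
Toma beats each rival — Rao (13–4), Silva (13–4), Nguyen (13–4) — so Toma is the Condorcet winner.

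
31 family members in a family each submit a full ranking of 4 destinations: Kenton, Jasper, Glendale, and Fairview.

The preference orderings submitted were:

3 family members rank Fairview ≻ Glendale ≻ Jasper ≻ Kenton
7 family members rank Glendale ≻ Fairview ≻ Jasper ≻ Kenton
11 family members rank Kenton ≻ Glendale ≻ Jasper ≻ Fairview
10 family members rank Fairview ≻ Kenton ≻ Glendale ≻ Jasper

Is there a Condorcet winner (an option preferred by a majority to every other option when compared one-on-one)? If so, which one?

Head-to-head results (31 voters total):
Kenton vs Jasper: Kenton wins 21–10.
Kenton vs Glendale: Kenton wins 21–10.
Kenton vs Fairview: Fairview wins 20–11.
Jasper vs Glendale: Glendale wins 31–0.
Jasper vs Fairview: Fairview wins 20–11.
Glendale vs Fairview: Glendale wins 18–13.
No candidate beats all others: Kenton beats Glendale beats Fairview beats Kenton, a majority cycle.

None — there is no Condorcet winner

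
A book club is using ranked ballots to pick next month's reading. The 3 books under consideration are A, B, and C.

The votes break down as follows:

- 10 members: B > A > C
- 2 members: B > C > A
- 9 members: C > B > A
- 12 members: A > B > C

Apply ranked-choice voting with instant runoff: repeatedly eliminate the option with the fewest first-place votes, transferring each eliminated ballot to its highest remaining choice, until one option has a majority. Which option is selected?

Round 1: A 12, B 12, C 9. C has the fewest and is eliminated.
Round 2: B 21, A 12. B has a majority.

B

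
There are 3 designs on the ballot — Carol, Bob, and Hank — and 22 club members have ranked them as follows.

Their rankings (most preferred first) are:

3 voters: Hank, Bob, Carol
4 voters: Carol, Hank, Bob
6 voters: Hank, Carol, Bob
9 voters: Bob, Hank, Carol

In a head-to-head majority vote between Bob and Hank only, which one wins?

Ballots ranking Bob above Hank: 9.
Ballots ranking Hank above Bob: 3+4+6 = 13.
Hank wins the head-to-head, 13–9.

Hank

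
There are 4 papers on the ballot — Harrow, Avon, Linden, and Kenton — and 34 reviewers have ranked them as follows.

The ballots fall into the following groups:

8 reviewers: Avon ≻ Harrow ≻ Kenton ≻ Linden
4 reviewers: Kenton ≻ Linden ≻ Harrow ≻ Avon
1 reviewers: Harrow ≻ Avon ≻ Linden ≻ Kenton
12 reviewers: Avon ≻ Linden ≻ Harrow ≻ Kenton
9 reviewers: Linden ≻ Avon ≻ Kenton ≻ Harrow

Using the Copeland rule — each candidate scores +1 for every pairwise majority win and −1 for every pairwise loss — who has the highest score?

Avon

Pairwise results:
  Harrow vs Avon: Avon wins 29–5.
  Harrow vs Linden: Linden wins 25–9.
  Harrow vs Kenton: Harrow wins 21–13.
  Avon vs Linden: Avon wins 21–13.
  Avon vs Kenton: Avon wins 30–4.
  Linden vs Kenton: Linden wins 22–12.
Copeland scores (wins − losses):
  Harrow: 1 − 2 = -1
  Avon: 3 − 0 = 3
  Linden: 2 − 1 = 1
  Kenton: 0 − 3 = -3
Avon has the best Copeland score.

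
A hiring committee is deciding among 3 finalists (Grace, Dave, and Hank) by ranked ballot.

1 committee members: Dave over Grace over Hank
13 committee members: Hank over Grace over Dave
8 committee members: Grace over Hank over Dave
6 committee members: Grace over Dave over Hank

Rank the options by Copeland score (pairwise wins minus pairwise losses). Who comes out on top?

Grace

Pairwise results:
  Grace vs Dave: Grace wins 27–1.
  Grace vs Hank: Grace wins 15–13.
  Dave vs Hank: Hank wins 21–7.
Copeland scores (wins − losses):
  Grace: 2 − 0 = 2
  Dave: 0 − 2 = -2
  Hank: 1 − 1 = 0
Grace has the best Copeland score.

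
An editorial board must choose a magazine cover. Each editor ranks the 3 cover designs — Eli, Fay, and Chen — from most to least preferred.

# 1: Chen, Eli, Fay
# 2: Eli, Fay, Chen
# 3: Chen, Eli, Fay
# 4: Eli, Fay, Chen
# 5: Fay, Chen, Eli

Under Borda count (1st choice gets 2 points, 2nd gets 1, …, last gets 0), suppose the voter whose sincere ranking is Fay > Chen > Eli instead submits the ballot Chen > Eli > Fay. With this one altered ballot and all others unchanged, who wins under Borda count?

Borda totals with the altered ballot: Eli 7, Fay 2, Chen 6.
The winner is unchanged: still Eli.

Eli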